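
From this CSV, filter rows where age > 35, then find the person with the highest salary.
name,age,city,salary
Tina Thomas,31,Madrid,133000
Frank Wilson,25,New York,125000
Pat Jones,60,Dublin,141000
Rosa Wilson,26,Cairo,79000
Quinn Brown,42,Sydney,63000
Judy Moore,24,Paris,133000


Filter: age > 35
Sort by: salary (descending)

Filtered records (2):
  Pat Jones, age 60, salary $141000
  Quinn Brown, age 42, salary $63000

Highest salary: Pat Jones ($141000)

Pat Jones


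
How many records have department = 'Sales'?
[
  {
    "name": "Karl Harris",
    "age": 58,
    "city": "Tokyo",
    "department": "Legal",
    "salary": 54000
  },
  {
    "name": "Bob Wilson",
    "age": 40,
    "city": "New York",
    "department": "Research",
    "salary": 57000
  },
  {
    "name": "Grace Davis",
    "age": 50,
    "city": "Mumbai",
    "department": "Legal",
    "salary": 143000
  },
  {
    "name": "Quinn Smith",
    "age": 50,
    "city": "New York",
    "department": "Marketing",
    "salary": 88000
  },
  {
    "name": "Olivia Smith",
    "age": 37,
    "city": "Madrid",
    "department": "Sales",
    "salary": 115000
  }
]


Data: 5 records
Condition: department = 'Sales'

Checking each record:
  Karl Harris: Legal
  Bob Wilson: Research
  Grace Davis: Legal
  Quinn Smith: Marketing
  Olivia Smith: Sales MATCH

Count: 1

1


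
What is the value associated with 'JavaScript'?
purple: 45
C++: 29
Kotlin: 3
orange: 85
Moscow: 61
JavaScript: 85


Looking up key 'JavaScript'
Value: 85

85


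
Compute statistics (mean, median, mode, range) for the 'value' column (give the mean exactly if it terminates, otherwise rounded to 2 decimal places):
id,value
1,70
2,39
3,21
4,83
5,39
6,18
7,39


Data: [70, 39, 21, 83, 39, 18, 39]
Count: 7
Sum: 309
Mean: 309/7 ≈ 44.14 (rounded to 2 decimal places)
Sorted: [18, 21, 39, 39, 39, 70, 83]
Median: 39.0
Mode: 39 (3 times)
Range: 83 - 18 = 65
Min: 18, Max: 83

mean≈44.14, median=39.0, mode=39, range=65


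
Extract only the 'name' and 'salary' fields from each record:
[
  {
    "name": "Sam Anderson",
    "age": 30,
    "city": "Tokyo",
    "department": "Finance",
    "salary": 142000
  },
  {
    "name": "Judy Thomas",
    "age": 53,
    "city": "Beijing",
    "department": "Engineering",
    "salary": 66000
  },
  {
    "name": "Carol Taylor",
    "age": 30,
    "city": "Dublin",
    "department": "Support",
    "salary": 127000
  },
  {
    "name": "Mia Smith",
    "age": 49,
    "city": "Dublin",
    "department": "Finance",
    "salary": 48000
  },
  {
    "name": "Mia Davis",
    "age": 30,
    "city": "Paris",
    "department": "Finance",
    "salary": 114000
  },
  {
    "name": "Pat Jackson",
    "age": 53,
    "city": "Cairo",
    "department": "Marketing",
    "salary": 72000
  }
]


Original: 6 records with fields: name, age, city, department, salary
Keep: ['name', 'salary']
Drop: ['age', 'city', 'department']
Result: 6 records, 2 fields each

[
  {
    "name": "Sam Anderson",
    "salary": 142000
  },
  {
    "name": "Judy Thomas",
    "salary": 66000
  },
  {
    "name": "Carol Taylor",
    "salary": 127000
  },
  {
    "name": "Mia Smith",
    "salary": 48000
  },
  {
    "name": "Mia Davis",
    "salary": 114000
  },
  {
    "name": "Pat Jackson",
    "salary": 72000
  }
]


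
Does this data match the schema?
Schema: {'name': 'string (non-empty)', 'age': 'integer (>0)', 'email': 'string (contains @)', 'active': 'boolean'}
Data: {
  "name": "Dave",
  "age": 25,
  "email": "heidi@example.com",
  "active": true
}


Validating each field against schema:
  name: OK (non-empty string)
  age: OK (positive integer)
  email: OK (string with @)
  active: OK (boolean)

Result: VALID

VALID


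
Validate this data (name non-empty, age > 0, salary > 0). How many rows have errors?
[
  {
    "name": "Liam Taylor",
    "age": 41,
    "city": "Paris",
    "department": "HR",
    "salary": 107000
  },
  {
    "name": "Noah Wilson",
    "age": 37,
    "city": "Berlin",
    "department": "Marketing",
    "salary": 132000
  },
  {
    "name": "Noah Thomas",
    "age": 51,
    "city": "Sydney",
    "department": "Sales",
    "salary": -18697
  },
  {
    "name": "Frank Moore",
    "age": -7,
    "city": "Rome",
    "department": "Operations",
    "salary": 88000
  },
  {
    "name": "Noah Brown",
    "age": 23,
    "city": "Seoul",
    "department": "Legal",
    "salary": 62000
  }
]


Validating 5 records:
Rules: name non-empty, age > 0, salary > 0

  Row 1 (Liam Taylor): OK
  Row 2 (Noah Wilson): OK
  Row 3 (Noah Thomas): negative salary: -18697
  Row 4 (Frank Moore): negative age: -7
  Row 5 (Noah Brown): OK

Total errors: 2

2 errors


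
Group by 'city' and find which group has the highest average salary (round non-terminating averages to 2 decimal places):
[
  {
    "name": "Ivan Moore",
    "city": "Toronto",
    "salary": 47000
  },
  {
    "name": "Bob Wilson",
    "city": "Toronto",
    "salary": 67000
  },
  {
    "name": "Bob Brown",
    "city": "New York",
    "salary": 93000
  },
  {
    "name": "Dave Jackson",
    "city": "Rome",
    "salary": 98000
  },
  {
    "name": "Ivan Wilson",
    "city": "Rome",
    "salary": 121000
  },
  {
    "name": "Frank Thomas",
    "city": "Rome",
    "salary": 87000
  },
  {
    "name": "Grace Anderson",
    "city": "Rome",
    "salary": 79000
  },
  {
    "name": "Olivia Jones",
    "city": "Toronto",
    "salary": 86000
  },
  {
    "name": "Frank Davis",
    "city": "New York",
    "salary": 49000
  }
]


Group by: city

Groups:
  New York: 2 people, avg salary = 142000/2 = $71000
  Rome: 4 people, avg salary = 385000/4 = $96250
  Toronto: 3 people, avg salary = 200000/3 ≈ $66666.67

Highest average salary: Rome ($96250)

Rome ($96250)


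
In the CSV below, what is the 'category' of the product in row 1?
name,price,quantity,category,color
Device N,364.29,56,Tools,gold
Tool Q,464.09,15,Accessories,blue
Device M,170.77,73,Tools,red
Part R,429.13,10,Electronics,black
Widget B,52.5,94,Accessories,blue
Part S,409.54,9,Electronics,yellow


Query: Row 1 ('Device N'), column 'category'
Value: Tools

Tools


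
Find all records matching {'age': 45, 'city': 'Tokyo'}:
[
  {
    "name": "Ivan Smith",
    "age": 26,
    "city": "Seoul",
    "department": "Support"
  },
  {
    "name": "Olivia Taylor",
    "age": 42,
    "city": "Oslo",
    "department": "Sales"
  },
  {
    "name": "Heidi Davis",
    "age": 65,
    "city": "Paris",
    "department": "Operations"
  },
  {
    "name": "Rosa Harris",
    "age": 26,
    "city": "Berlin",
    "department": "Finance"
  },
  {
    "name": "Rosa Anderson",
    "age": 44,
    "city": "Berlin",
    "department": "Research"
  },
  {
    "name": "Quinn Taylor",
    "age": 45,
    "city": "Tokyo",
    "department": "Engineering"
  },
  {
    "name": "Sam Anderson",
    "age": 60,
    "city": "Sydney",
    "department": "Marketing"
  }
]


Search criteria: {'age': 45, 'city': 'Tokyo'}

Checking 7 records:
  Ivan Smith: {age: 26, city: Seoul}
  Olivia Taylor: {age: 42, city: Oslo}
  Heidi Davis: {age: 65, city: Paris}
  Rosa Harris: {age: 26, city: Berlin}
  Rosa Anderson: {age: 44, city: Berlin}
  Quinn Taylor: {age: 45, city: Tokyo} <-- MATCH
  Sam Anderson: {age: 60, city: Sydney}

Matches: ["Quinn Taylor"]

["Quinn Taylor"]


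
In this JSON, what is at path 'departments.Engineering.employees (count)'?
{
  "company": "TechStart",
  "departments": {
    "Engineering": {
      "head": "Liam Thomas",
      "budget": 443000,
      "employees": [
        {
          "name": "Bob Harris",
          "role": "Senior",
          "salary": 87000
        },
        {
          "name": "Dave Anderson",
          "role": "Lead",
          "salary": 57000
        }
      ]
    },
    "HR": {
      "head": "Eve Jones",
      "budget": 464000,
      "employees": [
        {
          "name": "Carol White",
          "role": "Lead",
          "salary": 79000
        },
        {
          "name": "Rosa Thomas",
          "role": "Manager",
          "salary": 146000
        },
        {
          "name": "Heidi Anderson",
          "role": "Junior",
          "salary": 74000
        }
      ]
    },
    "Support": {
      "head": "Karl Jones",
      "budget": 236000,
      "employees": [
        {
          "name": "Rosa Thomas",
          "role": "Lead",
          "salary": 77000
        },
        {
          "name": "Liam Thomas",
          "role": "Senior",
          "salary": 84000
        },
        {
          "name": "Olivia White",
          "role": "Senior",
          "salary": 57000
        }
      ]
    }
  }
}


Path: departments.Engineering.employees (count)

Navigate:
  -> departments
  -> Engineering
  -> employees (array, length 2)

2


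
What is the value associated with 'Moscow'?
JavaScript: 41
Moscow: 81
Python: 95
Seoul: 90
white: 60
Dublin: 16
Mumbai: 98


Looking up key 'Moscow'
Value: 81

81


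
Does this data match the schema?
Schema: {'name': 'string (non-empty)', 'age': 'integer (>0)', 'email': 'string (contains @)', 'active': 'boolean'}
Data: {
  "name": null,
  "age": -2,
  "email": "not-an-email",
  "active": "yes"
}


Validating each field against schema:
  name: FAIL (null is not a string)
  age: FAIL (-2 is not > 0)
  email: FAIL ("not-an-email" does not contain @)
  active: FAIL ("yes" is not a boolean)

Result: INVALID (4 errors: name, age, email, active)

INVALID (4 errors: name, age, email, active)


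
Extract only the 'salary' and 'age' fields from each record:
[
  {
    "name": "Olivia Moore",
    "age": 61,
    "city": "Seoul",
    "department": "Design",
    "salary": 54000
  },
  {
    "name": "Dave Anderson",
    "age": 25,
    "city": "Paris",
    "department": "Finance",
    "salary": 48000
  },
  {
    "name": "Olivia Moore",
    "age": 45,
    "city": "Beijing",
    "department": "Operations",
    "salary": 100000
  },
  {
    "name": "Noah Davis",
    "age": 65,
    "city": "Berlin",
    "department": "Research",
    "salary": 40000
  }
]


Original: 4 records with fields: name, age, city, department, salary
Keep: ['salary', 'age']
Drop: ['name', 'city', 'department']
Result: 4 records, 2 fields each

[
  {
    "salary": 54000,
    "age": 61
  },
  {
    "salary": 48000,
    "age": 25
  },
  {
    "salary": 100000,
    "age": 45
  },
  {
    "salary": 40000,
    "age": 65
  }
]


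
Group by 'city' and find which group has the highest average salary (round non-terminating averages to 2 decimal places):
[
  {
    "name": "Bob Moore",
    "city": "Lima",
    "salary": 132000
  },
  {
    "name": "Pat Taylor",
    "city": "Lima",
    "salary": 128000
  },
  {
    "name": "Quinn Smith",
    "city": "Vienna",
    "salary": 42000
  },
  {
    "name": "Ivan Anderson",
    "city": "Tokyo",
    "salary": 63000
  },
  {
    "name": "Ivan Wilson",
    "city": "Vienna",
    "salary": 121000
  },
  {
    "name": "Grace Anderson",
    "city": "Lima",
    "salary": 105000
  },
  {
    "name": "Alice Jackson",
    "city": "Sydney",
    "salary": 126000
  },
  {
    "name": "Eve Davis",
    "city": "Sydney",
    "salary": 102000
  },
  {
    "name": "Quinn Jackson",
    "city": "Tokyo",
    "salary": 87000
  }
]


Group by: city

Groups:
  Lima: 3 people, avg salary = 365000/3 ≈ $121666.67
  Sydney: 2 people, avg salary = 228000/2 = $114000
  Tokyo: 2 people, avg salary = 150000/2 = $75000
  Vienna: 2 people, avg salary = 163000/2 = $81500

Highest average salary: Lima (≈$121666.67)

Lima (≈$121666.67)


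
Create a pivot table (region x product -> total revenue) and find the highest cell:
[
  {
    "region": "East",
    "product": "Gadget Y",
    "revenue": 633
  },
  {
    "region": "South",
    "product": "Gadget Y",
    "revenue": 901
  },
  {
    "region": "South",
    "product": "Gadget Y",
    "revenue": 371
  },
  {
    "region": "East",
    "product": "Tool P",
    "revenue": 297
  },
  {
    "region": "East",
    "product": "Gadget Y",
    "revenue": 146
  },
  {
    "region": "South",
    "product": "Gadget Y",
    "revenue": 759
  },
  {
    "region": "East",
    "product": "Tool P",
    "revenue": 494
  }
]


Pivot: region (rows) x product (columns) -> total revenue

     Gadget Y      Tool P      
East           779           791  
South         2031             0  

Highest: South / Gadget Y = $2031

South / Gadget Y = $2031


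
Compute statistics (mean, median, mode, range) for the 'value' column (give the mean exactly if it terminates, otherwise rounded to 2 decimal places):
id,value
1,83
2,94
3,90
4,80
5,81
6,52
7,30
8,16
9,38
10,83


Data: [83, 94, 90, 80, 81, 52, 30, 16, 38, 83]
Count: 10
Sum: 647
Mean: 647/10 = 64.7
Sorted: [16, 30, 38, 52, 80, 81, 83, 83, 90, 94]
Median: 80.5
Mode: 83 (2 times)
Range: 94 - 16 = 78
Min: 16, Max: 94

mean=64.7, median=80.5, mode=83, range=78


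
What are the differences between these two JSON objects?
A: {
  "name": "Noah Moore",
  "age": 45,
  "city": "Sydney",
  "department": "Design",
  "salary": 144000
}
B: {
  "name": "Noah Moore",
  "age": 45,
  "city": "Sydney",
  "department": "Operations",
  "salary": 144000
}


Comparing each field (in key order):
  name: same
  age: same
  city: same
  department: DIFFERENT
  salary: same
Differences:
  department: Design -> Operations

1 field(s) changed

1 change: department


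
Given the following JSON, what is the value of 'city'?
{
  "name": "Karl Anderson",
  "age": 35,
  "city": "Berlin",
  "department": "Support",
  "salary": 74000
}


Looking up field 'city'
Value: Berlin

Berlin


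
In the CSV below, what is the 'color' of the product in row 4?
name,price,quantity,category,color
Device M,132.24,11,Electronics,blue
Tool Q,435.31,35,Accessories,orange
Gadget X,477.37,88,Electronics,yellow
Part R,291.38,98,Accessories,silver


Query: Row 4 ('Part R'), column 'color'
Value: silver

silver


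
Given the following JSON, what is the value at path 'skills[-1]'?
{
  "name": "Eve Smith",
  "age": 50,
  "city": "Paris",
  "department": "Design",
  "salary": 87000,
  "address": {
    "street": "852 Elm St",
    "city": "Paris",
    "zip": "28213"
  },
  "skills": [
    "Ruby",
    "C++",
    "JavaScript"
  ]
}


Query: skills[-1]
Path: skills -> last element
Value: JavaScript

JavaScript


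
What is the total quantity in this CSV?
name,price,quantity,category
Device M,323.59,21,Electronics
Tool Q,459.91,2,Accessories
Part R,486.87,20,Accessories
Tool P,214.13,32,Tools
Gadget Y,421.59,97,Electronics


Computing total quantity:
Values: [21, 2, 20, 32, 97]
Sum = 172

172


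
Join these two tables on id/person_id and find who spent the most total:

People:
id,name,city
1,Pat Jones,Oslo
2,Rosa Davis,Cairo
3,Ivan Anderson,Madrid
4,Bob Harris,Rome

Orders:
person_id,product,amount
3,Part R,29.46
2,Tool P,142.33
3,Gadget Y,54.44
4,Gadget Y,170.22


Join on: people.id = orders.person_id

Joined rows:
  Ivan Anderson (Madrid) bought Part R for $29.46
  Rosa Davis (Cairo) bought Tool P for $142.33
  Ivan Anderson (Madrid) bought Gadget Y for $54.44
  Bob Harris (Rome) bought Gadget Y for $170.22

Total per person:
  Bob Harris: $170.22
  Rosa Davis: $142.33
  Ivan Anderson: $83.90

Top spender: Bob Harris ($170.22)

Bob Harris ($170.22)


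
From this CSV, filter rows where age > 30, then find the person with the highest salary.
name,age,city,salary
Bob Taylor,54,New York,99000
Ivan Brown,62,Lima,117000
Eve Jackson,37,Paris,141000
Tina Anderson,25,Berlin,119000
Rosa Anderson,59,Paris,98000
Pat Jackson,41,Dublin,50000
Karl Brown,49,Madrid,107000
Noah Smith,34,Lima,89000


Filter: age > 30
Sort by: salary (descending)

Filtered records (7):
  Eve Jackson, age 37, salary $141000
  Ivan Brown, age 62, salary $117000
  Karl Brown, age 49, salary $107000
  Bob Taylor, age 54, salary $99000
  Rosa Anderson, age 59, salary $98000
  Noah Smith, age 34, salary $89000
  Pat Jackson, age 41, salary $50000

Highest salary: Eve Jackson ($141000)

Eve Jackson


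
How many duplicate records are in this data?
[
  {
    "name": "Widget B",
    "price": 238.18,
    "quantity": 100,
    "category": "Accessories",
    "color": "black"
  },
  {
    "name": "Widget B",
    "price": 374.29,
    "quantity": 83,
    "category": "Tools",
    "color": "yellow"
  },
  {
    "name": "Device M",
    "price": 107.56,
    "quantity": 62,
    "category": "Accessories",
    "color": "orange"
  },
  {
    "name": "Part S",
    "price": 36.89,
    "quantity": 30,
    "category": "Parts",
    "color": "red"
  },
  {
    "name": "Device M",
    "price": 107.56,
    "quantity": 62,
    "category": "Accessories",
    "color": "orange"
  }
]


Checking 5 records for duplicates:

  Row 1: Widget B ($238.18, qty 100)
  Row 2: Widget B ($374.29, qty 83)
  Row 3: Device M ($107.56, qty 62)
  Row 4: Part S ($36.89, qty 30)
  Row 5: Device M ($107.56, qty 62) <-- DUPLICATE

Duplicates found: 1
Unique records: 4

1 duplicates, 4 unique


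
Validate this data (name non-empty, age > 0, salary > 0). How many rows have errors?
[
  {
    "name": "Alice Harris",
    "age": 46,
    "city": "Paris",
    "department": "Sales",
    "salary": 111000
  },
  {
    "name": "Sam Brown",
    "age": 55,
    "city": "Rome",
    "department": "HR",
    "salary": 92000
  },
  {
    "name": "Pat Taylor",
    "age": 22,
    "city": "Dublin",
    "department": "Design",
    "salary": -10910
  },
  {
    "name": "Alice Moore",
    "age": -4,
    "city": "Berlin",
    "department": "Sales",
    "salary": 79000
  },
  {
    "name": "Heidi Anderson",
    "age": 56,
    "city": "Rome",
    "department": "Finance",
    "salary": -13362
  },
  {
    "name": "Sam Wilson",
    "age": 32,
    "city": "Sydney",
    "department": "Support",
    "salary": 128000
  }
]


Validating 6 records:
Rules: name non-empty, age > 0, salary > 0

  Row 1 (Alice Harris): OK
  Row 2 (Sam Brown): OK
  Row 3 (Pat Taylor): negative salary: -10910
  Row 4 (Alice Moore): negative age: -4
  Row 5 (Heidi Anderson): negative salary: -13362
  Row 6 (Sam Wilson): OK

Total errors: 3

3 errors


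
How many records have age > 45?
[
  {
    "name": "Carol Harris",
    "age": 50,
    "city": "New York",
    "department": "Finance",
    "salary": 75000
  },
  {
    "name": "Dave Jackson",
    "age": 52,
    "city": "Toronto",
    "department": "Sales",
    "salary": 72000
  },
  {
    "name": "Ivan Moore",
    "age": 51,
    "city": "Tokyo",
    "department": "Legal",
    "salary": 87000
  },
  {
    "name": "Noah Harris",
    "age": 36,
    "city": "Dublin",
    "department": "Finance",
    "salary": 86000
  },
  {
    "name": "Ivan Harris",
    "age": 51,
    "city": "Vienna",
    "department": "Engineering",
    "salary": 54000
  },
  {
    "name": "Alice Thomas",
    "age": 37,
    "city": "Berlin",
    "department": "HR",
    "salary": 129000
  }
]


Data: 6 records
Condition: age > 45

Checking each record:
  Carol Harris: 50 MATCH
  Dave Jackson: 52 MATCH
  Ivan Moore: 51 MATCH
  Noah Harris: 36
  Ivan Harris: 51 MATCH
  Alice Thomas: 37

Count: 4

4


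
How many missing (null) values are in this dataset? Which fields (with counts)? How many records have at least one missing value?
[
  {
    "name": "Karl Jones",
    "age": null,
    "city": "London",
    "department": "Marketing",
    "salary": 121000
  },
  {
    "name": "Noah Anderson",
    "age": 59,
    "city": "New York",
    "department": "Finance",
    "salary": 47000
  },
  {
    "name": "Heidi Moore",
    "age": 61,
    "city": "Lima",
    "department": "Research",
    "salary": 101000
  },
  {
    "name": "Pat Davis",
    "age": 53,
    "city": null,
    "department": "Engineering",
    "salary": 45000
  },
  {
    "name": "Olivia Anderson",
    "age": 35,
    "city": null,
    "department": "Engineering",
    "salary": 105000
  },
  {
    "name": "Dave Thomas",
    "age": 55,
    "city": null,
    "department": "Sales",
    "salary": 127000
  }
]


Checking for missing (null) values in 6 records:

  Karl Jones: age
  Noah Anderson: complete
  Heidi Moore: complete
  Pat Davis: city
  Olivia Anderson: city
  Dave Thomas: city

Per field:
  name: 0 missing
  age: 1 missing
  city: 3 missing
  department: 0 missing
  salary: 0 missing

Total missing values: 4
Records with any missing: 4

4 missing values (age: 1, city: 3); 4 incomplete records


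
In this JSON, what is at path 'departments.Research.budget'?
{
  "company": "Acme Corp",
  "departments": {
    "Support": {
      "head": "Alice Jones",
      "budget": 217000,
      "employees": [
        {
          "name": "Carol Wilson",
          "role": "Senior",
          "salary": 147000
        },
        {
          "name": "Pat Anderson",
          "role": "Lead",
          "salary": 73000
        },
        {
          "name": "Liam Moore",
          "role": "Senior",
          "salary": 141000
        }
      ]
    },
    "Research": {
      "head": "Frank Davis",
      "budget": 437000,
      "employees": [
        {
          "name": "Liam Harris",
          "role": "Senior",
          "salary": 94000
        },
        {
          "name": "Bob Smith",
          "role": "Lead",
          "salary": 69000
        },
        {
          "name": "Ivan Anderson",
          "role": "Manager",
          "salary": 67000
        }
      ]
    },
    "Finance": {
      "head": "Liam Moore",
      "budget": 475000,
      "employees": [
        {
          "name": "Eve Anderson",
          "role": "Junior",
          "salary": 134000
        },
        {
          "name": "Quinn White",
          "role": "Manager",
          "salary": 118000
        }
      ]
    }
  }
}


Path: departments.Research.budget

Navigate:
  -> departments
  -> Research
  -> budget = 437000

437000


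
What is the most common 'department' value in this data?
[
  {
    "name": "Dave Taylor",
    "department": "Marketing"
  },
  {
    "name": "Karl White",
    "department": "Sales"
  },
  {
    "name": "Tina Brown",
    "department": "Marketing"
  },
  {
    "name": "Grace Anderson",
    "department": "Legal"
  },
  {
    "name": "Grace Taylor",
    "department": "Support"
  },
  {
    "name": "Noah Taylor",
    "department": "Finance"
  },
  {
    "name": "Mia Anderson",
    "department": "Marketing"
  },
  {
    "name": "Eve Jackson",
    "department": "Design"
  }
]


Counting 'department' values across 8 records:

  Marketing: 3 ###
  Sales: 1 #
  Legal: 1 #
  Support: 1 #
  Finance: 1 #
  Design: 1 #

Most common: Marketing (3 times)

Marketing (3 times)


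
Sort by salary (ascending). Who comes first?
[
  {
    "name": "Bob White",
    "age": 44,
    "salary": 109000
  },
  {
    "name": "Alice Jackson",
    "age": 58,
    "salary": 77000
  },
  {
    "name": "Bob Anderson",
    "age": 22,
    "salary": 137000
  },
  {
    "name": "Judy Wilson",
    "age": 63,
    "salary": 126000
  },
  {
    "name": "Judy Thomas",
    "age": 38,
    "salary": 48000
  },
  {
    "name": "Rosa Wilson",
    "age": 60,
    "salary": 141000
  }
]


Sort by: salary (ascending)

Sorted order:
  1. Judy Thomas (salary = 48000)
  2. Alice Jackson (salary = 77000)
  3. Bob White (salary = 109000)
  4. Judy Wilson (salary = 126000)
  5. Bob Anderson (salary = 137000)
  6. Rosa Wilson (salary = 141000)

First: Judy Thomas

Judy Thomas


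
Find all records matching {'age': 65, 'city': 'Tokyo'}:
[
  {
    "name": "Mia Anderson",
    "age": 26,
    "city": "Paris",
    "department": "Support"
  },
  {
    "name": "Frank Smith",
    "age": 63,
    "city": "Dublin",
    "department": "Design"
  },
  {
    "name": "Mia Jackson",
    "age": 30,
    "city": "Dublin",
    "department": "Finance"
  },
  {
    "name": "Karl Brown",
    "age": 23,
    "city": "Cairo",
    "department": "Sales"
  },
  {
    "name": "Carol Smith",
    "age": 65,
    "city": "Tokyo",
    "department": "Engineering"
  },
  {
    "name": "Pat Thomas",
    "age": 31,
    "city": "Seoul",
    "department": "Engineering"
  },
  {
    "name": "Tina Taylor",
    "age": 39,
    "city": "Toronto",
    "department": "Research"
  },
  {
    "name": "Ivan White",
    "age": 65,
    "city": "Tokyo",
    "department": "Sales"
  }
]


Search criteria: {'age': 65, 'city': 'Tokyo'}

Checking 8 records:
  Mia Anderson: {age: 26, city: Paris}
  Frank Smith: {age: 63, city: Dublin}
  Mia Jackson: {age: 30, city: Dublin}
  Karl Brown: {age: 23, city: Cairo}
  Carol Smith: {age: 65, city: Tokyo} <-- MATCH
  Pat Thomas: {age: 31, city: Seoul}
  Tina Taylor: {age: 39, city: Toronto}
  Ivan White: {age: 65, city: Tokyo} <-- MATCH

Matches: ["Carol Smith", "Ivan White"]

["Carol Smith", "Ivan White"]


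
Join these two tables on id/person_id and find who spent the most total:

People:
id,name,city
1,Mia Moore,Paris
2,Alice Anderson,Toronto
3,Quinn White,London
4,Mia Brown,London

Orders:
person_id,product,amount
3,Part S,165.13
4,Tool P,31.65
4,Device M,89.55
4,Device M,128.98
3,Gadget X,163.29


Join on: people.id = orders.person_id

Joined rows:
  Quinn White (London) bought Part S for $165.13
  Mia Brown (London) bought Tool P for $31.65
  Mia Brown (London) bought Device M for $89.55
  Mia Brown (London) bought Device M for $128.98
  Quinn White (London) bought Gadget X for $163.29

Total per person:
  Quinn White: $328.42
  Mia Brown: $250.18

Top spender: Quinn White ($328.42)

Quinn White ($328.42)


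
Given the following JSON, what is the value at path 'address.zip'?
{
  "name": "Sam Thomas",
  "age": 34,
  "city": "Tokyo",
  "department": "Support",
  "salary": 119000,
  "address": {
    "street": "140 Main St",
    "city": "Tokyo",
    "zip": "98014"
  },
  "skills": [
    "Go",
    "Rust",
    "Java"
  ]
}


Query: address.zip
Path: address -> zip
Value: 98014

98014


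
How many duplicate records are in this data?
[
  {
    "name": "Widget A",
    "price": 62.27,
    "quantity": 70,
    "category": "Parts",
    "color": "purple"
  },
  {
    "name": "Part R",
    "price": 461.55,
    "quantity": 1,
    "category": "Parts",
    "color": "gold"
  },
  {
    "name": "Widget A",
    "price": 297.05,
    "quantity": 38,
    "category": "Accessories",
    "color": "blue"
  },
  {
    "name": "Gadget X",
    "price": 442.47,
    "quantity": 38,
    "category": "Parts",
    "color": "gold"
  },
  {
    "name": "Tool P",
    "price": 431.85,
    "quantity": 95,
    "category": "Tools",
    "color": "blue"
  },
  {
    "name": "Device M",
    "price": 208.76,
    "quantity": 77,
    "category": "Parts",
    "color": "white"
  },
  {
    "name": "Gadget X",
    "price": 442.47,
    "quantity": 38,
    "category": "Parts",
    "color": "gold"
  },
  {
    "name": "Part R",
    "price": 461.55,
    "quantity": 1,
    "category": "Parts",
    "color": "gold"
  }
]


Checking 8 records for duplicates:

  Row 1: Widget A ($62.27, qty 70)
  Row 2: Part R ($461.55, qty 1)
  Row 3: Widget A ($297.05, qty 38)
  Row 4: Gadget X ($442.47, qty 38)
  Row 5: Tool P ($431.85, qty 95)
  Row 6: Device M ($208.76, qty 77)
  Row 7: Gadget X ($442.47, qty 38) <-- DUPLICATE
  Row 8: Part R ($461.55, qty 1) <-- DUPLICATE

Duplicates found: 2
Unique records: 6

2 duplicates, 6 unique


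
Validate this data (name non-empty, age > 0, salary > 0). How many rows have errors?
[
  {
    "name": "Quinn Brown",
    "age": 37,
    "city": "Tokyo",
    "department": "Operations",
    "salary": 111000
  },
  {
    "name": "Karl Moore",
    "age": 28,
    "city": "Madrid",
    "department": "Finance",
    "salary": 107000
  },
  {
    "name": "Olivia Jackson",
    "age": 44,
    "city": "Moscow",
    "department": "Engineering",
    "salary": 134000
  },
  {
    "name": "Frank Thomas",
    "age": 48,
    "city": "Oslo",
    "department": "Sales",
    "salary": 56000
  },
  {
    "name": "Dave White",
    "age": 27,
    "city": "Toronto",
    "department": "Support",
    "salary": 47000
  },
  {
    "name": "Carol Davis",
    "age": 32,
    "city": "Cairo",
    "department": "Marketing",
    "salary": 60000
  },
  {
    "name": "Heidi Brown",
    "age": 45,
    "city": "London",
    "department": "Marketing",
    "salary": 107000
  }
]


Validating 7 records:
Rules: name non-empty, age > 0, salary > 0

  Row 1 (Quinn Brown): OK
  Row 2 (Karl Moore): OK
  Row 3 (Olivia Jackson): OK
  Row 4 (Frank Thomas): OK
  Row 5 (Dave White): OK
  Row 6 (Carol Davis): OK
  Row 7 (Heidi Brown): OK

Total errors: 0

0 errors


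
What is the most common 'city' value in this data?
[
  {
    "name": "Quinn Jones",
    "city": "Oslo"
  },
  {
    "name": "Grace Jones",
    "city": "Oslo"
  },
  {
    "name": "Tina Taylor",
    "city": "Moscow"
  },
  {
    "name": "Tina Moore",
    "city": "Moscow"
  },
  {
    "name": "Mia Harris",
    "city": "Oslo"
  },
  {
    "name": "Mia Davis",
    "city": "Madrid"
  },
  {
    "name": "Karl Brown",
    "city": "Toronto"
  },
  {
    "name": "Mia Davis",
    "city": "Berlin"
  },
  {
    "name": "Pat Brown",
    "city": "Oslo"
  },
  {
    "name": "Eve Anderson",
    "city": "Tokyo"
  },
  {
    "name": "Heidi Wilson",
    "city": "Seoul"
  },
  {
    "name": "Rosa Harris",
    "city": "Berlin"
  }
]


Counting 'city' values across 12 records:

  Oslo: 4 ####
  Moscow: 2 ##
  Berlin: 2 ##
  Madrid: 1 #
  Toronto: 1 #
  Tokyo: 1 #
  Seoul: 1 #

Most common: Oslo (4 times)

Oslo (4 times)


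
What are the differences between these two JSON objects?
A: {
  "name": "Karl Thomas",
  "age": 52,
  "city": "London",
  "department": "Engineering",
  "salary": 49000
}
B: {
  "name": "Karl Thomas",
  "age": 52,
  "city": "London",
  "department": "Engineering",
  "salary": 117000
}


Comparing each field (in key order):
  name: same
  age: same
  city: same
  department: same
  salary: DIFFERENT
Differences:
  salary: 49000 -> 117000

1 field(s) changed

1 change: salary


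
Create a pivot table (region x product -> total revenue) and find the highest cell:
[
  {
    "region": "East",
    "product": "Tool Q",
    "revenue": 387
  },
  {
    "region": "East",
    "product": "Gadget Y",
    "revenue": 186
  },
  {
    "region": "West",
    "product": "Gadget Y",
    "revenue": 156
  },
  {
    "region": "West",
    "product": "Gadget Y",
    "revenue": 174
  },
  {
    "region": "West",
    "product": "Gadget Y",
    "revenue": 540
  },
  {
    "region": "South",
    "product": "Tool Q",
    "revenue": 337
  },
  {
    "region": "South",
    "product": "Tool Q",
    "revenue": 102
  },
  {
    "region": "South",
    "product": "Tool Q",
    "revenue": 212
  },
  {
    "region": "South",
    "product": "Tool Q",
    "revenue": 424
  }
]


Pivot: region (rows) x product (columns) -> total revenue

     Gadget Y      Tool Q      
East           186           387  
South            0          1075  
West           870             0  

Highest: South / Tool Q = $1075

South / Tool Q = $1075


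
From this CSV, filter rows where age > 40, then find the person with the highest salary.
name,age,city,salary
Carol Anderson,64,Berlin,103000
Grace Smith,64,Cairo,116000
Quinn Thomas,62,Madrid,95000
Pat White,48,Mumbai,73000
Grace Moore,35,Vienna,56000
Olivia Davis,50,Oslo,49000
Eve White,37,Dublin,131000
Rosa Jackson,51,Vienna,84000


Filter: age > 40
Sort by: salary (descending)

Filtered records (6):
  Grace Smith, age 64, salary $116000
  Carol Anderson, age 64, salary $103000
  Quinn Thomas, age 62, salary $95000
  Rosa Jackson, age 51, salary $84000
  Pat White, age 48, salary $73000
  Olivia Davis, age 50, salary $49000

Highest salary: Grace Smith ($116000)

Grace Smith


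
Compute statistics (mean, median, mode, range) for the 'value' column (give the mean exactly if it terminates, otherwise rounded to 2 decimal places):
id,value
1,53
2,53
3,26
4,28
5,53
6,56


Data: [53, 53, 26, 28, 53, 56]
Count: 6
Sum: 269
Mean: 269/6 ≈ 44.83 (rounded to 2 decimal places)
Sorted: [26, 28, 53, 53, 53, 56]
Median: 53.0
Mode: 53 (3 times)
Range: 56 - 26 = 30
Min: 26, Max: 56

mean≈44.83, median=53.0, mode=53, range=30


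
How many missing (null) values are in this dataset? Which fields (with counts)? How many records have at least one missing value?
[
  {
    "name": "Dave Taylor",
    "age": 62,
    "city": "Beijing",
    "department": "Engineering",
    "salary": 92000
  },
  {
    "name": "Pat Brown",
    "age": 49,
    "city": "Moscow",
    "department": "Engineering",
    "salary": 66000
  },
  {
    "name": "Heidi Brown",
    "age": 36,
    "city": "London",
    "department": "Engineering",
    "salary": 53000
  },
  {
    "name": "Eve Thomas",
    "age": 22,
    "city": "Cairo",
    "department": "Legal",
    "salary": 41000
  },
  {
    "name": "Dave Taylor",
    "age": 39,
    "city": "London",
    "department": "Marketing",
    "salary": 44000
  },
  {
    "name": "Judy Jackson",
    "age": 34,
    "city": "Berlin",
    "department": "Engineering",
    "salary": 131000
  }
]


Checking for missing (null) values in 6 records:

  Dave Taylor: complete
  Pat Brown: complete
  Heidi Brown: complete
  Eve Thomas: complete
  Dave Taylor: complete
  Judy Jackson: complete

Per field:
  name: 0 missing
  age: 0 missing
  city: 0 missing
  department: 0 missing
  salary: 0 missing

Total missing values: 0
Records with any missing: 0

0 missing values (none); 0 incomplete records


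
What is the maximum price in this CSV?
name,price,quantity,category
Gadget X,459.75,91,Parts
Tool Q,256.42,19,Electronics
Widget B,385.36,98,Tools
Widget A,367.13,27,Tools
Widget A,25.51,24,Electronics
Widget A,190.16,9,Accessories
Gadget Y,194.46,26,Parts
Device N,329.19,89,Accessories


Computing maximum price:
Values: [459.75, 256.42, 385.36, 367.13, 25.51, 190.16, 194.46, 329.19]
Max = 459.75

459.75


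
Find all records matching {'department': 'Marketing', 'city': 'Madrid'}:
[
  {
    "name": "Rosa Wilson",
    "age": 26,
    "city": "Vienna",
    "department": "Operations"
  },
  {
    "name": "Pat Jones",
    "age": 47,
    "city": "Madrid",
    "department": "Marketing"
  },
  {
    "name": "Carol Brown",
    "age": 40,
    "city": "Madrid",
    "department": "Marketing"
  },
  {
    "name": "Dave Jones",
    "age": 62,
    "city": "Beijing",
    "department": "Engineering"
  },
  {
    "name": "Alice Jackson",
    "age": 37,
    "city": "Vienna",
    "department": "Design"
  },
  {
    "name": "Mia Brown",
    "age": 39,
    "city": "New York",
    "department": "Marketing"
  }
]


Search criteria: {'department': 'Marketing', 'city': 'Madrid'}

Checking 6 records:
  Rosa Wilson: {department: Operations, city: Vienna}
  Pat Jones: {department: Marketing, city: Madrid} <-- MATCH
  Carol Brown: {department: Marketing, city: Madrid} <-- MATCH
  Dave Jones: {department: Engineering, city: Beijing}
  Alice Jackson: {department: Design, city: Vienna}
  Mia Brown: {department: Marketing, city: New York}

Matches: ["Pat Jones", "Carol Brown"]

["Pat Jones", "Carol Brown"]


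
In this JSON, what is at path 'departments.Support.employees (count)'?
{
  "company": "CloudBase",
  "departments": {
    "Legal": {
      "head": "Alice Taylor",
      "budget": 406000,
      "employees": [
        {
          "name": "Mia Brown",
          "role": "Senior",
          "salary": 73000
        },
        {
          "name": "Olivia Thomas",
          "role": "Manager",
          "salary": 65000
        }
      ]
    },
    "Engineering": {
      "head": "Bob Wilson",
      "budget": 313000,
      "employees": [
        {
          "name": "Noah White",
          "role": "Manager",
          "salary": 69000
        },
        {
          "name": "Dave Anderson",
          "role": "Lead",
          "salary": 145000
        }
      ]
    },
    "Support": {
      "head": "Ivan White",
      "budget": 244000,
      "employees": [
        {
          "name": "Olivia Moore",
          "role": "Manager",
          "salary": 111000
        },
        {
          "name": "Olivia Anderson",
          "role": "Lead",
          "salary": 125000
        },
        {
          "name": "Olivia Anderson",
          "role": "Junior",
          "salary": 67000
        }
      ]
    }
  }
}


Path: departments.Support.employees (count)

Navigate:
  -> departments
  -> Support
  -> employees (array, length 3)

3


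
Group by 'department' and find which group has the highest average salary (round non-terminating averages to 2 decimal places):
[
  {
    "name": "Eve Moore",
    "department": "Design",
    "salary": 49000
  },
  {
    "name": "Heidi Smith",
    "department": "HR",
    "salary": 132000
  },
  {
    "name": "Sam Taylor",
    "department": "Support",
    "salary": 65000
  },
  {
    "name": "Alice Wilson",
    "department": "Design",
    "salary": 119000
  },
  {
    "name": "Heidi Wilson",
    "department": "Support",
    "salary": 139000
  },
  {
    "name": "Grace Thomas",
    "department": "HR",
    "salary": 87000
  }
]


Group by: department

Groups:
  Design: 2 people, avg salary = 168000/2 = $84000
  HR: 2 people, avg salary = 219000/2 = $109500
  Support: 2 people, avg salary = 204000/2 = $102000

Highest average salary: HR ($109500)

HR ($109500)


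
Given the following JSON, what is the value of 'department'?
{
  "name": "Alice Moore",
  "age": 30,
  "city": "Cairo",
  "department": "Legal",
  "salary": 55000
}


Looking up field 'department'
Value: Legal

Legal


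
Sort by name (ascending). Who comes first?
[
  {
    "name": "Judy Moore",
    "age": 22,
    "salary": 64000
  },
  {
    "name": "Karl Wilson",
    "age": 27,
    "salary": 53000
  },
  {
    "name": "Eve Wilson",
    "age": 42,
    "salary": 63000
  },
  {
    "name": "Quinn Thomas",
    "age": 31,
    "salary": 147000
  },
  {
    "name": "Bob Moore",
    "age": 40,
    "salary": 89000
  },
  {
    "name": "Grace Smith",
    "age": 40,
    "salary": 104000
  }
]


Sort by: name (ascending)

Sorted order:
  1. Bob Moore (name = Bob Moore)
  2. Eve Wilson (name = Eve Wilson)
  3. Grace Smith (name = Grace Smith)
  4. Judy Moore (name = Judy Moore)
  5. Karl Wilson (name = Karl Wilson)
  6. Quinn Thomas (name = Quinn Thomas)

First: Bob Moore

Bob Moore


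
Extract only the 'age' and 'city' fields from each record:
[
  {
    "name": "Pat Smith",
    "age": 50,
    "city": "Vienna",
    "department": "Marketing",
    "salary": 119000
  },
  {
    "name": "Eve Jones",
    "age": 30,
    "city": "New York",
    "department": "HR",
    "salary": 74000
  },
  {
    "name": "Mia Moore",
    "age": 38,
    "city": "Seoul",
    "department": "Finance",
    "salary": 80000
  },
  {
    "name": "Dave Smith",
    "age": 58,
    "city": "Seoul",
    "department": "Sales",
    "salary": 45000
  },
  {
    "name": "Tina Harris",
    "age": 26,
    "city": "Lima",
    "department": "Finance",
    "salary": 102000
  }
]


Original: 5 records with fields: name, age, city, department, salary
Keep: ['age', 'city']
Drop: ['name', 'department', 'salary']
Result: 5 records, 2 fields each

[
  {
    "age": 50,
    "city": "Vienna"
  },
  {
    "age": 30,
    "city": "New York"
  },
  {
    "age": 38,
    "city": "Seoul"
  },
  {
    "age": 58,
    "city": "Seoul"
  },
  {
    "age": 26,
    "city": "Lima"
  }
]


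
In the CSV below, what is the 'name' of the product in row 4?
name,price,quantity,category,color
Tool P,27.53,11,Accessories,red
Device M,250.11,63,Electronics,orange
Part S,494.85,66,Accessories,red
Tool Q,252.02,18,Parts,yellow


Query: Row 4 ('Tool Q'), column 'name'
Value: Tool Q

Tool Q


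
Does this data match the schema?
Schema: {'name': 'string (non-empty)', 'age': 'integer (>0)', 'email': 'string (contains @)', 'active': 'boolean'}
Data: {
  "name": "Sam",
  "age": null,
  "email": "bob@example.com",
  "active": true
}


Validating each field against schema:
  name: OK (non-empty string)
  age: FAIL (null is not an integer)
  email: OK (string with @)
  active: OK (boolean)

Result: INVALID (1 error: age)

INVALID (1 error: age)


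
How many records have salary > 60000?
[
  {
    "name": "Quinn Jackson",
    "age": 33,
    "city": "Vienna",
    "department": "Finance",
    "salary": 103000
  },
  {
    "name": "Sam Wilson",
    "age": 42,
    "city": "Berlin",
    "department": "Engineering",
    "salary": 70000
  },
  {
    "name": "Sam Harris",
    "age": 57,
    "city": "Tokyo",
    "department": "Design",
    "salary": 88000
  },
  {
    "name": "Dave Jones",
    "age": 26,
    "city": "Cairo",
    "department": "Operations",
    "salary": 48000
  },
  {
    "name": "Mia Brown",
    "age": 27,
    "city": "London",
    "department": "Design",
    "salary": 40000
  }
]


Data: 5 records
Condition: salary > 60000

Checking each record:
  Quinn Jackson: 103000 MATCH
  Sam Wilson: 70000 MATCH
  Sam Harris: 88000 MATCH
  Dave Jones: 48000
  Mia Brown: 40000

Count: 3

3
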